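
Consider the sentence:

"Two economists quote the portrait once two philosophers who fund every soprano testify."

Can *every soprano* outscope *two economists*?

*every soprano* is embedded in the relative clause *who fund every soprano*, which is itself inside the adjunct *once two philosophers who fund every soprano testify*.
Both the relative clause and the enclosing adjunct are scope islands; QR cannot cross either.
*every soprano* is confined to the island and cannot take scope over *two economists*.

No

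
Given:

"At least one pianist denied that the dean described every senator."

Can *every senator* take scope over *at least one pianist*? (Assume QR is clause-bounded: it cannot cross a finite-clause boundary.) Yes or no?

No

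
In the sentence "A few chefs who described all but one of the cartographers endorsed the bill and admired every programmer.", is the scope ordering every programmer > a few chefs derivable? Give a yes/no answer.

No

The DP *every programmer* is contained in one conjunct of the coordinate structure (*admired every programmer*).
Coordinate structures are islands for non-across-the-board movement, QR included.
So *every programmer* cannot raise high enough to outscope *a few chefs*; only the surface ordering *a few chefs* > *every programmer* is available.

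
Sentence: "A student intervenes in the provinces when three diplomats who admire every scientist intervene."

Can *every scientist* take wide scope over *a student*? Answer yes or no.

No

*every scientist* is embedded in the relative clause *who admire every scientist*, which is itself inside the adjunct *when three diplomats who admire every scientist intervene*.
Two island boundaries intervene — the relative clause and the adjunct. Either alone would block QR.
So the wide-scope reading for *every scientist* is blocked.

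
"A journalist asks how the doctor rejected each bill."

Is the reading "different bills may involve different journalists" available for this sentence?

The paraphrase describes the scope ordering *each bill* > *a journalist*.
Structurally, *each bill* is inside the embedded question *how the doctor rejected each bill*.
Embedded wh-clauses are opaque for QR, so the quantifier stays inside the question.
There is no licit LF on which *each bill* c-commands *a journalist*.

No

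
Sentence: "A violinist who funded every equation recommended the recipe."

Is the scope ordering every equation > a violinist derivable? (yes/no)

The DP *every equation* is contained in the relative clause *who funded every equation*.
A relative clause is a scope island — quantifier raising cannot cross its boundary.
Hence only narrow scope for *every equation* (under *a violinist*) survives.

No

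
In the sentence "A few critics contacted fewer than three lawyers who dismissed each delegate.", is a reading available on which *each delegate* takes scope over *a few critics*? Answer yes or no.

No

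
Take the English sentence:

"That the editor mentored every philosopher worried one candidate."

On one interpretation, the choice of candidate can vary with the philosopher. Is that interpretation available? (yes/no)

The described interpretation is the *every philosopher* > *one candidate* scoping.
The target quantifier *every philosopher* is part of the sentential subject *that the editor mentored every philosopher*.
Sentential subjects are islands: a quantifier inside the subject clause cannot raise over the matrix predicate.
So *every philosopher* cannot raise to a position above *one candidate*.

No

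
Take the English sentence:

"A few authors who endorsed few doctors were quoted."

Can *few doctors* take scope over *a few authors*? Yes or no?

No

*few doctors* sits inside the relative clause *who endorsed few doctors*.
The relative clause forms an island for QR, so the quantifier is confined to the head noun's restrictor.
*few doctors* is confined to the island and cannot take scope over *a few authors*.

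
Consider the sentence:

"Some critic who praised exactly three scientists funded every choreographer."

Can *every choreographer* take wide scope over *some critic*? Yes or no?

Yes

The RC *who praised exactly three scientists* is an island, but *every choreographer* is not inside it — it is the matrix object, a clausemate of *some critic*.
With no island boundary between them, the object can take inverse scope over the subject via ordinary QR within the clause.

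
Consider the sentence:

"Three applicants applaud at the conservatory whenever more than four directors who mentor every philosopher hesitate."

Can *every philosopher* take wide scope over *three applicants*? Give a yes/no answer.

*every philosopher* is embedded in the relative clause *who mentor every philosopher*, which is itself inside the adjunct *whenever more than four directors who mentor every philosopher hesitate*.
Both the relative clause and the enclosing adjunct are scope islands; QR cannot cross either.
*every philosopher* is confined to the island and cannot take scope over *three applicants*.

No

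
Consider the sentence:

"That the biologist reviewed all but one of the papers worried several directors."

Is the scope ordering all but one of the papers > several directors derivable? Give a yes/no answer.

No

*all but one of the papers* is embedded in the sentential subject *that the biologist reviewed all but one of the papers*.
Subjects — clausal subjects included — are islands for extraction, and QR is no exception.
So *all but one of the papers* cannot raise to a position above *several directors*.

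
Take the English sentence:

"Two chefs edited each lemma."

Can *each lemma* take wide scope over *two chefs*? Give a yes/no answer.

*two chefs* and *each lemma* are co-arguments of the matrix verb, with nothing but a clause-internal boundary between them.
No island intervenes, so both surface and inverse scope are derivable.
Both orderings are possible: *two chefs* > *each lemma* and *each lemma* > *two chefs*.

Yes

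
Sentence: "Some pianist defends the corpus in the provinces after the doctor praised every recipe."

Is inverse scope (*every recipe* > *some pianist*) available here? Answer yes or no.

*every recipe* is embedded in the adjunct clause *after the doctor praised every recipe*.
Adjuncts are opaque for quantifier raising; a quantifier in an adjunct stays inside it.
So the wide-scope reading for *every recipe* is blocked.

No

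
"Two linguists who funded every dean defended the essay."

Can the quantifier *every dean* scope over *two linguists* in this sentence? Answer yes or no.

*every dean* is embedded in the relative clause *who funded every dean*.
Relative clauses are scope islands: a quantifier cannot QR out of a relative clause to take scope in the matrix clause.
*every dean* is confined to the island and cannot take scope over *two linguists*.

No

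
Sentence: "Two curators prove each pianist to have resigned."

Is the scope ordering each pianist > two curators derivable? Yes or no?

*each pianist* is the subject of an ECM infinitive — the infinitival complement of an ECM verb is not a scope island, so *each pianist* can raise into the matrix clause.
Since no island is crossed, the inverse ordering is licensed alongside surface scope.

Yes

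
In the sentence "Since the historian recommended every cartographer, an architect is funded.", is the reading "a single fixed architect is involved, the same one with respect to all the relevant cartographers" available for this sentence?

This is the *an architect* > *every cartographer* reading.
Nothing needs to raise out of an island for *an architect* > *every cartographer*: *an architect* takes scope from its matrix position over the clause containing *every cartographer*.

Yes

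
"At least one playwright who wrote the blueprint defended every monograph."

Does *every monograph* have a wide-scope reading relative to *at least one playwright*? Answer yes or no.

Yes

Although the sentence contains a relative clause (*who wrote the blueprint*), *every monograph* is outside it, in the matrix VP.
Clause-internal QR can adjoin the lower DP above the subject, yielding the inverse reading.
So *every monograph* > *at least one playwright* is among the available readings.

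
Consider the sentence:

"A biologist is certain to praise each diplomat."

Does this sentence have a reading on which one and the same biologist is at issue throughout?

This is the *a biologist* > *each diplomat* reading.
Surface scope (*a biologist* > *each diplomat*) is always derivable; islands only block QR, not in-situ interpretation.

Yes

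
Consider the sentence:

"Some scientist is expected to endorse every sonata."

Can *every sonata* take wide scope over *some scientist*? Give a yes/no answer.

Yes

*every sonata* is the object of the infinitival complement of a raising predicate; raising infinitives are transparent for QR, so the two DPs are in effect clausemates.
Clause-internal QR can adjoin the lower DP above the subject, yielding the inverse reading.
The sentence is scopally ambiguous between *some scientist* > *every sonata* and *every sonata* > *some scientist*.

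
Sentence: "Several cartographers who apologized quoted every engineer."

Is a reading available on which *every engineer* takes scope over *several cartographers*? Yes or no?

Although the sentence contains a relative clause (*who apologized*), *every engineer* is outside it, in the matrix VP.
No island intervenes, so both surface and inverse scope are derivable.

Yes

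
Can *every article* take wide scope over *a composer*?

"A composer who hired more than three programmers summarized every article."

Yes

The relative clause *who hired more than three programmers* modifies *a composer*, but *every article* is not inside that relative clause — it is an argument of the matrix verb.
No island intervenes, so both surface and inverse scope are derivable.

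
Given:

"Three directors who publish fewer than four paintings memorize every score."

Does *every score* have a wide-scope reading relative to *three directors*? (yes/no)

The RC *who publish fewer than four paintings* is an island, but *every score* is not inside it — it is the matrix object, a clausemate of *three directors*.
With no island boundary between them, the object can take inverse scope over the subject via ordinary QR within the clause.

Yes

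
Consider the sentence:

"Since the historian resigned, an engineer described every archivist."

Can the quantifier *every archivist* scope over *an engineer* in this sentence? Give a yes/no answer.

Yes

The adjunct clause does not contain *every archivist*, which is the matrix object.
Nothing blocks QR of the lower DP to a position above the higher one, so inverse scope is available.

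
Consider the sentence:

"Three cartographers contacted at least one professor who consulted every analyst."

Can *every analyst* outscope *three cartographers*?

The target quantifier *every analyst* is part of the relative clause *who consulted every analyst* modifying *at least one professor*.
Quantifiers inside a relative clause are trapped there; the RC boundary blocks QR.
So *every analyst* cannot raise high enough to outscope *three cartographers*; only the surface ordering *three cartographers* > *every analyst* is available.

No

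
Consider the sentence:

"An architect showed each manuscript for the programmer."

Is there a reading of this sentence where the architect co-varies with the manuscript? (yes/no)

That reading corresponds to *each manuscript* > *an architect*.
*each manuscript* is the matrix object and *an architect* the matrix subject; the two are clausemates.
Nothing blocks QR of the lower DP to a position above the higher one, so inverse scope is available.

Yes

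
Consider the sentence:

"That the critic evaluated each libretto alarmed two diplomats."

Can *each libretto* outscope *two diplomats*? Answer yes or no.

No

*each libretto* sits inside the sentential subject *that the critic evaluated each libretto*.
Subjects — clausal subjects included — are islands for extraction, and QR is no exception.
So *each libretto* cannot raise to a position above *two diplomats*.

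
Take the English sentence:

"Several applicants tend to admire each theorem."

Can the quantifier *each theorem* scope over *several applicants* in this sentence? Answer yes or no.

*each theorem* is the object of the infinitival complement of a raising predicate; raising infinitives are transparent for QR, so the two DPs are in effect clausemates.
Clause-internal QR can adjoin the lower DP above the subject, yielding the inverse reading.
So *each theorem* > *several applicants* is among the available readings.

Yes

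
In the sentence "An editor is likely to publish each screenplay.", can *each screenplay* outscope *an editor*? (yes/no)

Raising constructions are monoclausal for scope purposes; *each screenplay* is not separated from *an editor* by any island.
With no island boundary between them, the object can take inverse scope over the subject via ordinary QR within the clause.
So *each screenplay* > *an editor* is among the available readings.

Yes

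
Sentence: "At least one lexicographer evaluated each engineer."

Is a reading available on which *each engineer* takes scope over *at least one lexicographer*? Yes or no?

Both DPs are arguments of the same predicate; there is no clause or island boundary between them.
Since no island is crossed, the inverse ordering is licensed alongside surface scope.
So *each engineer* > *at least one lexicographer* is among the available readings.

Yes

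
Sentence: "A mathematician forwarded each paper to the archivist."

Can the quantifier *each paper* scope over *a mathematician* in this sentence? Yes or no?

*each paper* is the matrix object and *a mathematician* the matrix subject; the two are clausemates.
With no island boundary between them, the object can take inverse scope over the subject via ordinary QR within the clause.

Yes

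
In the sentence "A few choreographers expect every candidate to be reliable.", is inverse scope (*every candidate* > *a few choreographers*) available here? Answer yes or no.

Yes

ECM infinitives lack a CP barrier, so *every candidate* can QR over the matrix subject *a few choreographers*.
No island intervenes, so both surface and inverse scope are derivable.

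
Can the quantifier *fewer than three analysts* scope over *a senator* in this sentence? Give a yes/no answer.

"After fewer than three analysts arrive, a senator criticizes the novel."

No

Structurally, *fewer than three analysts* is inside the adjunct clause *after fewer than three analysts arrive*.
Adverbial clauses are not L-marked, so they are barriers for QR — the quantifier cannot escape the adjunct.
*fewer than three analysts* is confined to the island and cannot take scope over *a senator*.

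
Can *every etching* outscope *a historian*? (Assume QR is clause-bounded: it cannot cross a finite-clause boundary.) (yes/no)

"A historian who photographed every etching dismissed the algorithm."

No

*every etching* is embedded in the relative clause *who photographed every etching*.
Relative clauses are scope islands: a quantifier cannot QR out of a relative clause to take scope in the matrix clause.
Hence only narrow scope for *every etching* (under *a historian*) survives.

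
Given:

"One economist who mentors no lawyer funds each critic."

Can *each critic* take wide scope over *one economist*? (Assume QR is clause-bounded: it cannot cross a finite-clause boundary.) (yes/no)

The relative clause *who mentors no lawyer* modifies *one economist*, but *each critic* is not inside that relative clause — it is an argument of the matrix verb.
With no island boundary between them, the object can take inverse scope over the subject via ordinary QR within the clause.
So *each critic* > *one economist* is among the available readings.

Yes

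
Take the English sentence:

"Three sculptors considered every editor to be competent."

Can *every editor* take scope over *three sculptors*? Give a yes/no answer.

Yes

This is an ECM construction: *every editor* is the infinitival subject, Case-marked by the matrix verb, and the infinitive is transparent for QR.
QR within a single clause is free, so the lower quantifier may take scope over the higher one.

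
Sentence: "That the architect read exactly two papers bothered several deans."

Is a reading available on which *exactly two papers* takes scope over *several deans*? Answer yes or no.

Structurally, *exactly two papers* is inside the sentential subject *that the architect read exactly two papers*.
The Sentential Subject Constraint rules out raising the quantifier out of the that-clause subject.
*exactly two papers* > *several deans* would require crossing that boundary, which is illicit.

No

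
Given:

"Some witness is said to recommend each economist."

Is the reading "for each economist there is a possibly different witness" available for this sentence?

Yes

The paraphrase describes the scope ordering *each economist* > *some witness*.
The matrix predicate is a raising verb, whose infinitival complement is not a scope island — *each economist* can QR into the matrix clause.
Ordinary QR to a clause-peripheral position gives the wide-scope LF for the lower DP.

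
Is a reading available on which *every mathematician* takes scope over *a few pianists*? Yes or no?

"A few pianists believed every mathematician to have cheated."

Yes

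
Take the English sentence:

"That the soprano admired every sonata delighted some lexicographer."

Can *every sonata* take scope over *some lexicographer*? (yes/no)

*every sonata* sits inside the sentential subject *that the soprano admired every sonata*.
Subjects — clausal subjects included — are islands for extraction, and QR is no exception.
*every sonata* > *some lexicographer* would require crossing that boundary, which is illicit.

No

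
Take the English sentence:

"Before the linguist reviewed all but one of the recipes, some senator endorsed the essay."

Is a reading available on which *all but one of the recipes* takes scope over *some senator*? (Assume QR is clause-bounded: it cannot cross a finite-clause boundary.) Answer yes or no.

No

The target quantifier *all but one of the recipes* is part of the adjunct clause *before the linguist reviewed all but one of the recipes*.
Since the clause is an adjunct (not a complement), the Adjunct Condition blocks QR across its edge.
*all but one of the recipes* is confined to the island and cannot take scope over *some senator*.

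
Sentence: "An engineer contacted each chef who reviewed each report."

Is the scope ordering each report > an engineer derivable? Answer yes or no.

The target quantifier *each report* is part of the relative clause *who reviewed each report* modifying *each chef*.
Relative clauses block scope extraction: QR cannot target a position outside the modified NP.
There is no licit LF on which *each report* c-commands *an engineer*.
(Only the surface reading survives: one fixed engineer with respect to all the relevant reports.)

No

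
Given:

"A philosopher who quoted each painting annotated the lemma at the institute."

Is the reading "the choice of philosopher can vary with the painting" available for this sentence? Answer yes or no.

The described interpretation is the *each painting* > *a philosopher* scoping.
The DP *each painting* is contained in the relative clause *who quoted each painting*.
Quantifiers inside a relative clause are trapped there; the RC boundary blocks QR.
*each painting* > *a philosopher* would require crossing that boundary, which is illicit.

No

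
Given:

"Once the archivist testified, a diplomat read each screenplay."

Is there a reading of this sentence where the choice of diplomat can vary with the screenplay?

Yes

The paraphrase describes the scope ordering *each screenplay* > *a diplomat*.
Although there is an adjunct clause, *each screenplay* is in the main clause, not inside the adjunct.
No island intervenes, so both surface and inverse scope are derivable.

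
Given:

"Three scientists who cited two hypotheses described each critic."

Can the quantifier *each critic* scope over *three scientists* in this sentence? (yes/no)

Yes

The RC *who cited two hypotheses* is an island, but *each critic* is not inside it — it is the matrix object, a clausemate of *three scientists*.
With no island boundary between them, the object can take inverse scope over the subject via ordinary QR within the clause.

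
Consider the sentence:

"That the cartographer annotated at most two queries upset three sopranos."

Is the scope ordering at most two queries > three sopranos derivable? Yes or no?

*at most two queries* is embedded in the sentential subject *that the cartographer annotated at most two queries*.
The Sentential Subject Constraint rules out raising the quantifier out of the that-clause subject.
So *at most two queries* cannot raise to a position above *three sopranos*.

No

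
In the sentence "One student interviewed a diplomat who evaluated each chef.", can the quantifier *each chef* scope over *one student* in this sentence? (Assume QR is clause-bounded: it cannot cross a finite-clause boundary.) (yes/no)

No

*each chef* occurs within the relative clause *who evaluated each chef* modifying *a diplomat*.
Relative clauses block scope extraction: QR cannot target a position outside the modified NP.
So *each chef* cannot raise to a position above *one student*.
(Only the surface reading survives: one fixed student with respect to all the relevant chefs.)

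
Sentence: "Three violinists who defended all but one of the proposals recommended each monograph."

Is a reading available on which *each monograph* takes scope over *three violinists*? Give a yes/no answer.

The RC *who defended all but one of the proposals* is an island, but *each monograph* is not inside it — it is the matrix object, a clausemate of *three violinists*.
Nothing blocks QR of the lower DP to a position above the higher one, so inverse scope is available.

Yes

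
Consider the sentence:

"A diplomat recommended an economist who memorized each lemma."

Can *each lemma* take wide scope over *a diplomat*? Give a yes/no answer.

No

Structurally, *each lemma* is inside the relative clause *who memorized each lemma* modifying *an economist*.
A relative clause is a scope island — quantifier raising cannot cross its boundary.
The inverse ordering *each lemma* > *a diplomat* is therefore underivable.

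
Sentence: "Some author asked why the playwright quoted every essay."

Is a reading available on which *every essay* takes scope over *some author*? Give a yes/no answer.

*every essay* sits inside the embedded question *why the playwright quoted every essay*.
QR across an interrogative CP boundary is ruled out as a wh-island violation.
There is no licit LF on which *every essay* c-commands *some author*.

No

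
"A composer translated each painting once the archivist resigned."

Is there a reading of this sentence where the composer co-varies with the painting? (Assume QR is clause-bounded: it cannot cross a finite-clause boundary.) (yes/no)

This is the *each painting* > *a composer* reading.
The adjunct clause does not contain *each painting*, which is the matrix object.
Since no island is crossed, the inverse ordering is licensed alongside surface scope.

Yes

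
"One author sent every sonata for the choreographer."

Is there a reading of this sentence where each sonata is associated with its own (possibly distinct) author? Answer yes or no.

The paraphrase describes the scope ordering *every sonata* > *one author*.
*every sonata* and *one author* are in the same minimal clause.
Ordinary QR to a clause-peripheral position gives the wide-scope LF for the lower DP.
So *every sonata* > *one author* is among the available readings.

Yes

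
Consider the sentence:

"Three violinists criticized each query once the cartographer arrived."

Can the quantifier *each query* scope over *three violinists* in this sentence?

Yes

The adjunct island is irrelevant here — *each query* and *three violinists* are both in the matrix clause.
Nothing blocks QR of the lower DP to a position above the higher one, so inverse scope is available.
So *each query* > *three violinists* is among the available readings.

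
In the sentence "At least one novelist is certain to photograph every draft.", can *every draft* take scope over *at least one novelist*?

Yes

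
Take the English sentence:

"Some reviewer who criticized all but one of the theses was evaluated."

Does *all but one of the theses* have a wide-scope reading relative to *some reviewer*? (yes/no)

The target quantifier *all but one of the theses* is part of the relative clause *who criticized all but one of the theses*.
The relative clause forms an island for QR, so the quantifier is confined to the head noun's restrictor.
So the wide-scope reading for *all but one of the theses* is blocked.

No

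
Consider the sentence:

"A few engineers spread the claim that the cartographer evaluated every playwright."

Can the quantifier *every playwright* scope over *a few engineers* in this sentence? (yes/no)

No

The DP *every playwright* is contained in the complex NP *the claim that the cartographer evaluated every playwright*.
Noun-complement clauses are scope islands (the Complex NP Constraint): a quantifier inside one cannot scope into the matrix.
So *every playwright* cannot raise high enough to outscope *a few engineers*; only the surface ordering *a few engineers* > *every playwright* is available.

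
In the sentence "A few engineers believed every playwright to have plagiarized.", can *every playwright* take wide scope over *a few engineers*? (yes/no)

This is an ECM construction: *every playwright* is the infinitival subject, Case-marked by the matrix verb, and the infinitive is transparent for QR.
With no island boundary between them, the object can take inverse scope over the subject via ordinary QR within the clause.

Yes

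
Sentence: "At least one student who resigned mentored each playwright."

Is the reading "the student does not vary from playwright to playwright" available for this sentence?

This is the *at least one student* > *each playwright* reading.
Nothing needs to raise for *at least one student* > *each playwright*, so no island constraint is at stake.

Yes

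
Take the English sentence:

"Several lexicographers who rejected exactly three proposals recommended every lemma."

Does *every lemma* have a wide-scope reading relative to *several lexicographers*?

The RC *who rejected exactly three proposals* is an island, but *every lemma* is not inside it — it is the matrix object, a clausemate of *several lexicographers*.
Nothing blocks QR of the lower DP to a position above the higher one, so inverse scope is available.

Yes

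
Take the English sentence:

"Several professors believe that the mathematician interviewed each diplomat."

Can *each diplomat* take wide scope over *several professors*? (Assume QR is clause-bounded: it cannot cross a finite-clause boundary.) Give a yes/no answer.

The target quantifier *each diplomat* is part of the finite complement clause *that the mathematician interviewed each diplomat*.
With QR restricted to its own tensed clause, the embedded quantifier cannot reach a matrix scope position.
So *each diplomat* cannot raise to a position above *several professors*.

No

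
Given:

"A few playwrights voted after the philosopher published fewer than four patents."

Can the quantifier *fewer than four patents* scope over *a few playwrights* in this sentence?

The target quantifier *fewer than four patents* is part of the adjunct clause *after the philosopher published fewer than four patents*.
Since the clause is an adjunct (not a complement), the Adjunct Condition blocks QR across its edge.
Hence only narrow scope for *fewer than four patents* (under *a few playwrights*) survives.

No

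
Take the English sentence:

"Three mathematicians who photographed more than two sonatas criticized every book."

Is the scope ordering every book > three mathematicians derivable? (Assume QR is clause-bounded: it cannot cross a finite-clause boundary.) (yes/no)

The relative clause *who photographed more than two sonatas* modifies *three mathematicians*, but *every book* is not inside that relative clause — it is an argument of the matrix verb.
Since no island is crossed, the inverse ordering is licensed alongside surface scope.
So *every book* > *three mathematicians* is among the available readings.

Yes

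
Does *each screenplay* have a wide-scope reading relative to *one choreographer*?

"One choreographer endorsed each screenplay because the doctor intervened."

Yes

Although there is an adjunct clause, *each screenplay* is in the main clause, not inside the adjunct.
QR within a single clause is free, so the lower quantifier may take scope over the higher one.
So *each screenplay* > *one choreographer* is among the available readings.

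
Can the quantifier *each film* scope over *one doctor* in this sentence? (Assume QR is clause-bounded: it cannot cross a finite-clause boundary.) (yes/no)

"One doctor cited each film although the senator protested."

Yes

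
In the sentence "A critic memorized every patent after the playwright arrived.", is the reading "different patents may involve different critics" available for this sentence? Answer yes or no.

Yes

The paraphrase describes the scope ordering *every patent* > *a critic*.
Although there is an adjunct clause, *every patent* is in the main clause, not inside the adjunct.
Clause-internal QR can adjoin the lower DP above the subject, yielding the inverse reading.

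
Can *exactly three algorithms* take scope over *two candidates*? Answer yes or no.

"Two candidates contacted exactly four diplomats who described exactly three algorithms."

The target quantifier *exactly three algorithms* is part of the relative clause *who described exactly three algorithms* modifying *exactly four diplomats*.
A relative clause is a scope island — quantifier raising cannot cross its boundary.
Hence only narrow scope for *exactly three algorithms* (under *two candidates*) survives.

No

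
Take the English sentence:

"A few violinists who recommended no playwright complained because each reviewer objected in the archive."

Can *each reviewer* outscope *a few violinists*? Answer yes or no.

The target quantifier *each reviewer* is part of the adjunct clause *because each reviewer objected in the archive*.
Adjunct clauses are scope islands: a quantifier inside an adjunct cannot raise into the matrix clause.
So *each reviewer* cannot raise high enough to outscope *a few violinists*; only the surface ordering *a few violinists* > *each reviewer* is available.

No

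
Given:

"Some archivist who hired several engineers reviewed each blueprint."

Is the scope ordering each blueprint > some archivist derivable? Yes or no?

Yes

The RC *who hired several engineers* is an island, but *each blueprint* is not inside it — it is the matrix object, a clausemate of *some archivist*.
With no island boundary between them, the object can take inverse scope over the subject via ordinary QR within the clause.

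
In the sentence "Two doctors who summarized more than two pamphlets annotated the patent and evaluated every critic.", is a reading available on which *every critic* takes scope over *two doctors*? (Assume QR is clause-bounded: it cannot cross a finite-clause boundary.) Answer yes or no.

Structurally, *every critic* is inside one conjunct of the coordinate structure (*evaluated every critic*).
QR out of a conjunct would have to apply non-ATB, which the CSC forbids.
Hence only narrow scope for *every critic* (under *two doctors*) survives.

No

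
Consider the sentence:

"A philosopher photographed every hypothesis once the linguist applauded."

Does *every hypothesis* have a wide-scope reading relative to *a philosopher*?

Yes

*every hypothesis* is a matrix argument; the adjunct is an island but the target quantifier is outside it.
QR within a single clause is free, so the lower quantifier may take scope over the higher one.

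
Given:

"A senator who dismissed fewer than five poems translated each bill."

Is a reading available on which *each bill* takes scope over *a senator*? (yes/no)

*each bill* sits in the matrix clause, not in the relative clause on *a senator*.
Ordinary QR to a clause-peripheral position gives the wide-scope LF for the lower DP.

Yes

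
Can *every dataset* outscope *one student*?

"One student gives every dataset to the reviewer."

*every dataset* and *one student* are in the same minimal clause.
No island intervenes, so both surface and inverse scope are derivable.

Yes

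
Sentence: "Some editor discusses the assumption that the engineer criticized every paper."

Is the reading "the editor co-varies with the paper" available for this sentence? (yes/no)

No

This is the *every paper* > *some editor* reading.
The DP *every paper* is contained in the complex NP *the assumption that the engineer criticized every paper*.
The Complex NP Constraint bars QR out of the complement clause of a noun.
So *every paper* cannot raise to a position above *some editor*.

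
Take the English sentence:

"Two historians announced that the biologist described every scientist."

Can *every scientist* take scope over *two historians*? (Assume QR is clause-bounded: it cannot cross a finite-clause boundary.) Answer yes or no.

*every scientist* sits inside the finite complement clause *that the biologist described every scientist*.
Under clause-bounded QR, a quantifier in an embedded finite clause cannot raise into the matrix clause.
So *every scientist* cannot raise high enough to outscope *two historians*; only the surface ordering *two historians* > *every scientist* is available.

No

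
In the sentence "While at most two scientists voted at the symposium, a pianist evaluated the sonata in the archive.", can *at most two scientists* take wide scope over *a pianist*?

No

*at most two scientists* sits inside the adjunct clause *while at most two scientists voted at the symposium*.
Since the clause is an adjunct (not a complement), the Adjunct Condition blocks QR across its edge.
There is no licit LF on which *at most two scientists* c-commands *a pianist*.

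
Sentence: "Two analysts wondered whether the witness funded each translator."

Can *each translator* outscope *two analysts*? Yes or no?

*each translator* sits inside the embedded question *whether the witness funded each translator*.
Embedded questions are wh-islands: a quantifier inside an indirect question cannot QR into the matrix clause.
The inverse ordering *each translator* > *two analysts* is therefore underivable.

No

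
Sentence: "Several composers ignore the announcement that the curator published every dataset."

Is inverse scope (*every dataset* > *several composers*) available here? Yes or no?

The DP *every dataset* is contained in the complex NP *the announcement that the curator published every dataset*.
Since the clause is the complement of a nominal head, the CNPC blocks scope extraction.
So *every dataset* cannot raise to a position above *several composers*.

No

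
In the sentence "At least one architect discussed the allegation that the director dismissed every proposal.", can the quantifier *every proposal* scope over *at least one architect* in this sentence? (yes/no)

No

*every proposal* is embedded in the complex NP *the allegation that the director dismissed every proposal*.
The Complex NP Constraint bars QR out of the complement clause of a noun.
*every proposal* > *at least one architect* would require crossing that boundary, which is illicit.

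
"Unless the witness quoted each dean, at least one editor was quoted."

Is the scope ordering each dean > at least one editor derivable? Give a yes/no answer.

No

The target quantifier *each dean* is part of the adjunct clause *unless the witness quoted each dean*.
The adjunct-island constraint bars QR out of an adverbial clause.
There is no licit LF on which *each dean* c-commands *at least one editor*.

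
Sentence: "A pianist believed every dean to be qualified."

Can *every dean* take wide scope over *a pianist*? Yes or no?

*every dean* is the subject of an ECM infinitive — the infinitival complement of an ECM verb is not a scope island, so *every dean* can raise into the matrix clause.
Nothing blocks QR of the lower DP to a position above the higher one, so inverse scope is available.
So *every dean* > *a pianist* is among the available readings.

Yes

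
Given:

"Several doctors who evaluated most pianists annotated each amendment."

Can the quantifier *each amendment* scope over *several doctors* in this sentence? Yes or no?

Yes

*each amendment* sits in the matrix clause, not in the relative clause on *several doctors*.
QR within a single clause is free, so the lower quantifier may take scope over the higher one.
Both orderings are possible: *several doctors* > *each amendment* and *each amendment* > *several doctors*.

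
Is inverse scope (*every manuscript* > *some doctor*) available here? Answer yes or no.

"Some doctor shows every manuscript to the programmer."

Yes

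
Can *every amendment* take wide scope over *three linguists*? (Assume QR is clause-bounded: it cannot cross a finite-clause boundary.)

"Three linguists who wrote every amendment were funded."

No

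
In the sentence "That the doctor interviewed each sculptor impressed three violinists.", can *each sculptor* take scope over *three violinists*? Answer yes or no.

*each sculptor* occurs within the sentential subject *that the doctor interviewed each sculptor*.
Subjects — clausal subjects included — are islands for extraction, and QR is no exception.
The ordering *each sculptor* > *three violinists* is therefore underivable.

No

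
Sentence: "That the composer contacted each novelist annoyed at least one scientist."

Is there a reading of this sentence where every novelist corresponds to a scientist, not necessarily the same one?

No

This is the *each novelist* > *at least one scientist* reading.
*each novelist* is embedded in the sentential subject *that the composer contacted each novelist*.
Clausal subjects are scope islands; QR from inside the subject into the matrix is barred.
So *each novelist* cannot raise to a position above *at least one scientist*.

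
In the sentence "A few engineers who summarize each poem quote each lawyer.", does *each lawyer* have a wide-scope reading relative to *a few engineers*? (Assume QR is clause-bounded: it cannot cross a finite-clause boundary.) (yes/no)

*each lawyer* is a matrix argument; only *a few engineers* is modified by the relative clause *who summarize each poem*, so the RC island is irrelevant to the target quantifier.
Ordinary QR to a clause-peripheral position gives the wide-scope LF for the lower DP.

Yes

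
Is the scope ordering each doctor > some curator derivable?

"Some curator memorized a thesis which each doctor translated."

No

The target quantifier *each doctor* is part of the relative clause *which each doctor translated* modifying *a thesis*.
Quantifiers inside a relative clause are trapped there; the RC boundary blocks QR.
So the wide-scope reading for *each doctor* is blocked.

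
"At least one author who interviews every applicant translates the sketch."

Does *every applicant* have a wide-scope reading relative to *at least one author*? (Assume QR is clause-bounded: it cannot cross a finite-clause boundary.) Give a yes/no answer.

No

The target quantifier *every applicant* is part of the relative clause *who interviews every applicant*.
Relative clauses are scope islands: a quantifier cannot QR out of a relative clause to take scope in the matrix clause.
So the wide-scope reading for *every applicant* is blocked.
(Only the surface reading survives: one fixed author with respect to all the relevant applicants.)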